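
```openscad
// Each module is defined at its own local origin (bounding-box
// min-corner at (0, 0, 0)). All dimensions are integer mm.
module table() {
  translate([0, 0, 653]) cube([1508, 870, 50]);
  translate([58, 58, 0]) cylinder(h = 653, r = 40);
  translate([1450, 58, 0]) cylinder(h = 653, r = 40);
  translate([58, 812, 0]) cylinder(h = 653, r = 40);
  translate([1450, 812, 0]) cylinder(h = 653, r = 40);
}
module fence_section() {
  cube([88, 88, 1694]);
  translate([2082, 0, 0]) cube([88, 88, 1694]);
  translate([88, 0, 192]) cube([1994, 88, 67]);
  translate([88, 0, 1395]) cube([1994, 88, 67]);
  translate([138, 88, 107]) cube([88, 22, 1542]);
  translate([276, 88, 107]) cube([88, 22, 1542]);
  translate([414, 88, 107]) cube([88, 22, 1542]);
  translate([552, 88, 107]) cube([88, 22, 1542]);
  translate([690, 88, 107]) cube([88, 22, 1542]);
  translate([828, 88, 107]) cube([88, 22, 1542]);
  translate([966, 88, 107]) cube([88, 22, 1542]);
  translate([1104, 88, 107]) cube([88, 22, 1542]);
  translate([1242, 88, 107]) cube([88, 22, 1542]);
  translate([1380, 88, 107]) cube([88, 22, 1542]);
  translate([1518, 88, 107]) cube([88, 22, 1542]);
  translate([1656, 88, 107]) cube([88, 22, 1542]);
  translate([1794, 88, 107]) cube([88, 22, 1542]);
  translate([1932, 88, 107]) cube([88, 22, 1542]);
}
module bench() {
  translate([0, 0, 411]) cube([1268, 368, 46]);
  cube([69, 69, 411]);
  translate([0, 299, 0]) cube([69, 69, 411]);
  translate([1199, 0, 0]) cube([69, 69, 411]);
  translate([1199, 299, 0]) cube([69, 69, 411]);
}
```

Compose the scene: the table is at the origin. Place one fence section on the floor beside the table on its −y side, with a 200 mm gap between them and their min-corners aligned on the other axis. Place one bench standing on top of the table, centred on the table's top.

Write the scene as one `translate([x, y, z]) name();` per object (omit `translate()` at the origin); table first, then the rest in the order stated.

table();
translate([0, -310, 0]) fence_section();
translate([120, 251, 703]) bench();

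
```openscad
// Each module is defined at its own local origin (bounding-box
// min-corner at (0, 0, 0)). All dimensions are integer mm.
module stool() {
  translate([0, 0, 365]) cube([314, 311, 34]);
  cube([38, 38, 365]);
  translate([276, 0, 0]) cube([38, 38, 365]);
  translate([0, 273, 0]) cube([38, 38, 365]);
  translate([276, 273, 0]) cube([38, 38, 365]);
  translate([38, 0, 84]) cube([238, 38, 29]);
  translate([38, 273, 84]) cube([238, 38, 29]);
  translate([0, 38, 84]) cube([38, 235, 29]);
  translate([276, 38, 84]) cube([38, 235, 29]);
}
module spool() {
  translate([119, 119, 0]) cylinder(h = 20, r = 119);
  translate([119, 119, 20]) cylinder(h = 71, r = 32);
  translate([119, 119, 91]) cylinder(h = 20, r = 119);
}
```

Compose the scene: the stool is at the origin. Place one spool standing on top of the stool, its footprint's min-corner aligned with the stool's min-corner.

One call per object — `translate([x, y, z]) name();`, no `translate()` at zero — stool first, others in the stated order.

stool();
translate([0, 0, 399]) spool();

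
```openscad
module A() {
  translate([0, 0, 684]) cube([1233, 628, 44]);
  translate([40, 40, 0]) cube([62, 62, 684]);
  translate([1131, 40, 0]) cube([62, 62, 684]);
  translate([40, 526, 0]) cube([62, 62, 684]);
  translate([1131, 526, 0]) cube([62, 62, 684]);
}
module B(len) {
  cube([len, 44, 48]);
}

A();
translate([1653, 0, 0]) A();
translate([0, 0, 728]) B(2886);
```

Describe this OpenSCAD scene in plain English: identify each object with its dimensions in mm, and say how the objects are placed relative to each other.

A is a table with a 1233×628 mm rectangular top, 44 mm thick, top surface at z = 728 mm, supported by four 62×62 mm square legs, each inset 40 mm from the nearest pair of top edges, running from the floor.

B is a rectangular beam 2886 mm long (x), 44 mm deep (y), 48 mm thick (z).

The beam spans the tops of two tables placed 420 mm apart, resting at z = 728 mm.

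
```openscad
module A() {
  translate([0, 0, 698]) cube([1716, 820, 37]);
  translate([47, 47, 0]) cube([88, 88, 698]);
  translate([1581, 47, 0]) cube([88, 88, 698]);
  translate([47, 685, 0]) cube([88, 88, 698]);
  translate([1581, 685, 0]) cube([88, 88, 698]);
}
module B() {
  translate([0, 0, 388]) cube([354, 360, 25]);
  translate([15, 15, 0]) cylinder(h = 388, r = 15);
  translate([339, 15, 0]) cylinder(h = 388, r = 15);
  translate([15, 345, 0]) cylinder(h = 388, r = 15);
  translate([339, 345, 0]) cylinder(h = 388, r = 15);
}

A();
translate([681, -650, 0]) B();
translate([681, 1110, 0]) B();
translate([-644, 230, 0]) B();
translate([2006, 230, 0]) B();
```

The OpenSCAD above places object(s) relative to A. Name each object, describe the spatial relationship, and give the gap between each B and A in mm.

Each stool's nearest face is 290 mm from the table's bounding box.

A is a table. B is a stool. Four stools sit around the table at the −y, +y, −x, +x sides. The gap between each stool and the table is 290 mm.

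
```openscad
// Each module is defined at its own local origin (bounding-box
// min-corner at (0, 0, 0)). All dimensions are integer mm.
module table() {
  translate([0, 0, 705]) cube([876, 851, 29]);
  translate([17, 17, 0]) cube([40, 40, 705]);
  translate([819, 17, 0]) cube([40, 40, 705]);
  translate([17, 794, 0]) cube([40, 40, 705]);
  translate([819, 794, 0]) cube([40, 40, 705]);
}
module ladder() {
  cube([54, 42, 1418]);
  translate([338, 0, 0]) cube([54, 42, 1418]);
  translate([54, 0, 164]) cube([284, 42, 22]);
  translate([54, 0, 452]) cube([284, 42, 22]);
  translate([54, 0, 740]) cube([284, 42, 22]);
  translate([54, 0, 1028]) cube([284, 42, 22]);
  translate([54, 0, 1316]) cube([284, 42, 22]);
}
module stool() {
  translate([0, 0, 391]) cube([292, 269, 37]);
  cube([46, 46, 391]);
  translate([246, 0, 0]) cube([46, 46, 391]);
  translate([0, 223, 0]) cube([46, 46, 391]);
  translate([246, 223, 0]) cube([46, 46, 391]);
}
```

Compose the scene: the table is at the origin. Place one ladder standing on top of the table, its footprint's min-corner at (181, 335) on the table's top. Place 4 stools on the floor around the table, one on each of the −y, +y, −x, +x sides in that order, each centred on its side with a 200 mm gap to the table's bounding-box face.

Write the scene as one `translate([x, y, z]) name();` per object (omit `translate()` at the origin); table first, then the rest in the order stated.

table();
translate([181, 335, 734]) ladder();
translate([292, -469, 0]) stool();
translate([292, 1051, 0]) stool();
translate([-492, 291, 0]) stool();
translate([1076, 291, 0]) stool();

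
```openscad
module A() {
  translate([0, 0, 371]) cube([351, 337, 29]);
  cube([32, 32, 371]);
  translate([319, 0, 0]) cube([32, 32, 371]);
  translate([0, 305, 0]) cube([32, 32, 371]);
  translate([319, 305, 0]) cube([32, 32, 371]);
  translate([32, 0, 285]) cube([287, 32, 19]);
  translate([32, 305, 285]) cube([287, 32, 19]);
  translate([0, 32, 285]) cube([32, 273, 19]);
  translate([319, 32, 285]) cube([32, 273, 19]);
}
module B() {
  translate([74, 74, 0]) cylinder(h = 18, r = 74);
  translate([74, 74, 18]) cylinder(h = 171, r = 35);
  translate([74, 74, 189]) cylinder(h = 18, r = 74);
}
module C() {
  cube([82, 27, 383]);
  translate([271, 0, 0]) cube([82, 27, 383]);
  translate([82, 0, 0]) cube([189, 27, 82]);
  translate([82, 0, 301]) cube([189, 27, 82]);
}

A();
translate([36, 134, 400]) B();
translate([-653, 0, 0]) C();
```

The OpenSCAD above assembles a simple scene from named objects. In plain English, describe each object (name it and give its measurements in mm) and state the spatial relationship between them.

A is a four-legged stool. The seat is 351×337 mm, 29 mm thick, top at z = 400 mm. It stands on four square legs, each 32×32 mm in cross-section, from z = 0 to the seat underside, each flush with a corner of the seat. Four stretchers, 32 mm wide and 19 mm tall, connect adjacent legs with their undersides at z = 285 mm, each running between the inner faces of the legs it joins and aligned with the legs' outer faces on the other axis.

B is a spool: two coaxial disc flanges of radius 74 mm and thickness 18 mm, joined by a core cylinder of radius 35 mm and height 171 mm. The lower flange rests on z = 0 and the three cylinders share a vertical axis.

C is a rectangular picture frame lying in the x–z plane (depth along y). The opening is 189 mm wide (x) by 219 mm tall (z), surrounded by a border 82 mm wide on all four sides. The frame is 27 mm deep and is made of two full-height vertical stiles with two horizontal rails fitted between them.

The spool is on top of the stool. The picture frame is on the floor beside the stool on its −x side.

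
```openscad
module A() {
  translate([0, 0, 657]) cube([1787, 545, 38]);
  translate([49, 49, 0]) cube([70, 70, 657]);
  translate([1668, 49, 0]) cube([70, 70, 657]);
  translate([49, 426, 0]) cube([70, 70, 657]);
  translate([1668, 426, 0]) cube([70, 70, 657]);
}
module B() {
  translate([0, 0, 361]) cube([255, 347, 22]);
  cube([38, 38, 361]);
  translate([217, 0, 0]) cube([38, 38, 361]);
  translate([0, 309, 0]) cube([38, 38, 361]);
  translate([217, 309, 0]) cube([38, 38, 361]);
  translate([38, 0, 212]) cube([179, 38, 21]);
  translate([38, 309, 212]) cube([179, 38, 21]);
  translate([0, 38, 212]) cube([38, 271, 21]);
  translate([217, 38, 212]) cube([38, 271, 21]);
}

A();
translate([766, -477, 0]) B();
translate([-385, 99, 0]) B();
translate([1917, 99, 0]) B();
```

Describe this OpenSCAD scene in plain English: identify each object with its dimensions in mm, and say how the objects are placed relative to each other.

A is a table with a 1787×545 mm rectangular top, 38 mm thick, top surface at z = 695 mm, supported by four 70×70 mm square legs, each inset 49 mm from the nearest pair of top edges, running from the floor.

B is a four-legged stool. The seat is a 255×347×22 mm slab whose top surface is at z = 383 mm; four square legs, each 38×38 mm in cross-section, run from the floor (z = 0) to the underside of the seat, each flush with a corner of the seat. Four stretchers, 38 mm wide and 21 mm tall, connect adjacent legs with their undersides at z = 212 mm, each running between the inner faces of the legs it joins and aligned with the legs' outer faces on the other axis.

Three stools sit around the table at the −y, −x, +x sides.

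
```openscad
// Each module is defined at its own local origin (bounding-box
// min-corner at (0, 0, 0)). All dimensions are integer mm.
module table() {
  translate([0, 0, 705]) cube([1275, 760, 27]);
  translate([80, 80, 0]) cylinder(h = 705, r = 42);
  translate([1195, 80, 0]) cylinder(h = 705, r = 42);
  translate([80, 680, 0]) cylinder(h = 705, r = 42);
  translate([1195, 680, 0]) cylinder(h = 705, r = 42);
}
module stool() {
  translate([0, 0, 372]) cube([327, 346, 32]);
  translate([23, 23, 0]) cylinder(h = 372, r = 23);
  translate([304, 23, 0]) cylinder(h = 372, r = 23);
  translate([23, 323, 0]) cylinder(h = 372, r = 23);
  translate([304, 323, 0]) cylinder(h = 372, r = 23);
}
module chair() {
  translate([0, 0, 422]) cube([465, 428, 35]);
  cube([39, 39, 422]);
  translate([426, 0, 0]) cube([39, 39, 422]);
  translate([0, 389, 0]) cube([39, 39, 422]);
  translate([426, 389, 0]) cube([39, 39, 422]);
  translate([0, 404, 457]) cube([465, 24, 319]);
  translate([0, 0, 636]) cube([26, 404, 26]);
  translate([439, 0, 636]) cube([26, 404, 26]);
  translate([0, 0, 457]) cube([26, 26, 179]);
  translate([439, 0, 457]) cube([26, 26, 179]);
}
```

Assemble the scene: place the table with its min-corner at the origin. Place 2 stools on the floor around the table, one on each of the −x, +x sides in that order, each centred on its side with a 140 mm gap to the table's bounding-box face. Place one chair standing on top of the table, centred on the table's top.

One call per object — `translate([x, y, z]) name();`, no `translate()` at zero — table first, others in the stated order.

table();
translate([-467, 207, 0]) stool();
translate([1415, 207, 0]) stool();
translate([405, 166, 732]) chair();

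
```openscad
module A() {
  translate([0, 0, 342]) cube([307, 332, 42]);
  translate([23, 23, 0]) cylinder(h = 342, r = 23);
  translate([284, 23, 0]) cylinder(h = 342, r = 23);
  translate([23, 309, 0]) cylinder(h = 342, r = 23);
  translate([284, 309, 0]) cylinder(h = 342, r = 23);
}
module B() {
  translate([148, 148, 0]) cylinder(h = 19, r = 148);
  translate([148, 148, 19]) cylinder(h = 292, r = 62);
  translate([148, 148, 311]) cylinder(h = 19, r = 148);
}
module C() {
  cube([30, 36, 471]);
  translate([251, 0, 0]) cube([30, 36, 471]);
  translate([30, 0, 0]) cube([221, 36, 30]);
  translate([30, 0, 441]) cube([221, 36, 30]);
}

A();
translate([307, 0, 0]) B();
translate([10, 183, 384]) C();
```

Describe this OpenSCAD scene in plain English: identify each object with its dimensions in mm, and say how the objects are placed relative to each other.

A is a four-legged stool. The seat is a 307×332×42 mm slab whose top surface is at z = 384 mm; four round legs, each 46 mm in diameter, run from the floor (z = 0) to the underside of the seat, each leg's axis is inset half a diameter from the nearest pair of seat edges (so the leg's bounding box is flush with the corner).

B is a spool: two coaxial disc flanges of radius 148 mm and thickness 19 mm, joined by a core cylinder of radius 62 mm and height 292 mm. The lower flange rests on z = 0 and the three cylinders share a vertical axis.

C is a picture frame with a 221×411 mm rectangular opening (x by z) and a uniform 30 mm border on every side. Frame depth is 36 mm along y. It is built from two vertical stiles running the full outside height and two horizontal rails spanning the gap between the stiles.

The spool is against the stool's +x side, with their −y faces flush. The picture frame is on top of the stool.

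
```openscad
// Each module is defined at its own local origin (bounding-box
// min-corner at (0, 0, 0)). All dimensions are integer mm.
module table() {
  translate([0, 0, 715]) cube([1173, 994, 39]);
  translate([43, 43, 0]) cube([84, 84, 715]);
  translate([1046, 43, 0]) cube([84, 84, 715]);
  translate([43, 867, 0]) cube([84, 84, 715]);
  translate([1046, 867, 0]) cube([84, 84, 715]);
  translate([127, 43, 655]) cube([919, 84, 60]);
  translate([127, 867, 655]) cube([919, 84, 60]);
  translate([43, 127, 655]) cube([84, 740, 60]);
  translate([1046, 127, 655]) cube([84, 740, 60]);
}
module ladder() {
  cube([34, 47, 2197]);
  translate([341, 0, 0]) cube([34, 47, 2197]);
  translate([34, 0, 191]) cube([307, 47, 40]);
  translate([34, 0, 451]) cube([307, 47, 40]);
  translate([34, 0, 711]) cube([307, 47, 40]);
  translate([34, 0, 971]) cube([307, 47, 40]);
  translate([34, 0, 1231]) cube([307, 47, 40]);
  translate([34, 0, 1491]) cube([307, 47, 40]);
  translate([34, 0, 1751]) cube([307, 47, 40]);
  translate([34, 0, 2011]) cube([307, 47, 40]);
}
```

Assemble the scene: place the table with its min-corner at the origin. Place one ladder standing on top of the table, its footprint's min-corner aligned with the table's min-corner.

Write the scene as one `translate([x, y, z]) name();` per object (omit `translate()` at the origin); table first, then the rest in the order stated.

table();
translate([0, 0, 754]) ladder();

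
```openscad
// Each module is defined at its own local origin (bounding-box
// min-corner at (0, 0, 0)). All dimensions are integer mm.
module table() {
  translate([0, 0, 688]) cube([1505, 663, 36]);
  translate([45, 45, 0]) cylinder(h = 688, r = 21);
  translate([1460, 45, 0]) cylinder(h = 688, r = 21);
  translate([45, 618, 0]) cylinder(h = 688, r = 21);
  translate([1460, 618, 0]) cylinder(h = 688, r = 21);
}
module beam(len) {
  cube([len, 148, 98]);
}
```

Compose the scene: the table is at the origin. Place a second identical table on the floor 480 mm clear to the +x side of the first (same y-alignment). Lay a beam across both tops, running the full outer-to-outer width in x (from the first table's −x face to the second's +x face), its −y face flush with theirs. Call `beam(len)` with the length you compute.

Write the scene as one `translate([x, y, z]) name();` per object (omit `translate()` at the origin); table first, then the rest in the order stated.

table();
translate([1985, 0, 0]) table();
translate([0, 0, 724]) beam(3490);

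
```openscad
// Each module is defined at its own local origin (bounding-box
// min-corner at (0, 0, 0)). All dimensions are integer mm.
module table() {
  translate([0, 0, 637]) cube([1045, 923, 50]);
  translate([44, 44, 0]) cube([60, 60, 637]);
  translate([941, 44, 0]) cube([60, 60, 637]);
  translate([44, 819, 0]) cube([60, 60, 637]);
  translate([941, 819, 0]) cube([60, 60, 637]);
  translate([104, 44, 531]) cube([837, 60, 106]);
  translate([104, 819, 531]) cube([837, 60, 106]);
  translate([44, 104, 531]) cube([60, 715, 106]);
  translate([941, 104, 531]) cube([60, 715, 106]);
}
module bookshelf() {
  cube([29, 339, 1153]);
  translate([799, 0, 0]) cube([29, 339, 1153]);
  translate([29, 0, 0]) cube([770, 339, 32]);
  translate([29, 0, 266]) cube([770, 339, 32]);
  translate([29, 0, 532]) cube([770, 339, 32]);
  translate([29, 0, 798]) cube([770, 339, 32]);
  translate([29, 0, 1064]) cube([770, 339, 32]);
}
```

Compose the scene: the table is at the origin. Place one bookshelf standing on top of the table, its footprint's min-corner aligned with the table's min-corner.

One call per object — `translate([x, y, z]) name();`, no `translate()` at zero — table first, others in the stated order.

table();
translate([0, 0, 687]) bookshelf();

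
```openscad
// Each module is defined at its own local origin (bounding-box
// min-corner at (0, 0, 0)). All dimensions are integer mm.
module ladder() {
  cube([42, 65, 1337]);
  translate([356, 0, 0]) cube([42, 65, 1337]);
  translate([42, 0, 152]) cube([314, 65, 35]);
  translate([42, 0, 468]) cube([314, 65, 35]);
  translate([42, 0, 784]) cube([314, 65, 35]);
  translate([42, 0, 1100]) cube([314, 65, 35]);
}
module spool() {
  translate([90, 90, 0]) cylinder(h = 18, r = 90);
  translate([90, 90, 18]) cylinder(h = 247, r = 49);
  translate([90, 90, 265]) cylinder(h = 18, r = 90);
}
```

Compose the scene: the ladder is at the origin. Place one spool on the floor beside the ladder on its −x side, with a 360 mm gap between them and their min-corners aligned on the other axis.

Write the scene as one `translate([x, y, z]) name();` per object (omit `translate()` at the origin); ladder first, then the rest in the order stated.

ladder();
translate([-540, 0, 0]) spool();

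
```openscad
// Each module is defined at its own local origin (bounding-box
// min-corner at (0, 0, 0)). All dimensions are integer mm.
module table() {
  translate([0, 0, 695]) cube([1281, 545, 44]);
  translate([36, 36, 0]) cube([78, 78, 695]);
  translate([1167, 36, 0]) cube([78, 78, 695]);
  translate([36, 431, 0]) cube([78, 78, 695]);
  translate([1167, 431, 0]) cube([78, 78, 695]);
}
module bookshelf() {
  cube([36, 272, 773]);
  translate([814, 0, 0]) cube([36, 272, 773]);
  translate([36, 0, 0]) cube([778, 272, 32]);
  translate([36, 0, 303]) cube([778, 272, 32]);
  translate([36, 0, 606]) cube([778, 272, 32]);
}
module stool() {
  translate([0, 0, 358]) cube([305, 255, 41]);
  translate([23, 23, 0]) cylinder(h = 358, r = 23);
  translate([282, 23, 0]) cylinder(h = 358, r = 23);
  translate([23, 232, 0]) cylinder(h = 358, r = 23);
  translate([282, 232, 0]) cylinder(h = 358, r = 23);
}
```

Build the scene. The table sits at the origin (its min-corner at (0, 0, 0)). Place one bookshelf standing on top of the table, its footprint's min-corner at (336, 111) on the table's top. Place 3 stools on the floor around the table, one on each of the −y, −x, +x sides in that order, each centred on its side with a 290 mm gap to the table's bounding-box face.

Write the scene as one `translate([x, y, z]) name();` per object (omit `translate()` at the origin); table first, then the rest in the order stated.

table();
translate([336, 111, 739]) bookshelf();
translate([488, -545, 0]) stool();
translate([-595, 145, 0]) stool();
translate([1571, 145, 0]) stool();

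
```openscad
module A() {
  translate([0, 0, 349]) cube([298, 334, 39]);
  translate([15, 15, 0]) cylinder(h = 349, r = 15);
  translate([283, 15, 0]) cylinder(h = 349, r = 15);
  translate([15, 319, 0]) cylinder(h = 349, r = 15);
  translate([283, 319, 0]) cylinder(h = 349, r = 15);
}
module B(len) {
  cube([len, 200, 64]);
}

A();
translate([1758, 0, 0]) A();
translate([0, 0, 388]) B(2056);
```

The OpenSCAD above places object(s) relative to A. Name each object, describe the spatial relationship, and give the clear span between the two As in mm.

A is a stool. B is a beam. A beam spans the tops of two stools. The clear span between the two stools is 1460 mm.

Second stool starts at x = 1758; first ends at x = 298; clear span = 1758 − 298 = 1460 mm.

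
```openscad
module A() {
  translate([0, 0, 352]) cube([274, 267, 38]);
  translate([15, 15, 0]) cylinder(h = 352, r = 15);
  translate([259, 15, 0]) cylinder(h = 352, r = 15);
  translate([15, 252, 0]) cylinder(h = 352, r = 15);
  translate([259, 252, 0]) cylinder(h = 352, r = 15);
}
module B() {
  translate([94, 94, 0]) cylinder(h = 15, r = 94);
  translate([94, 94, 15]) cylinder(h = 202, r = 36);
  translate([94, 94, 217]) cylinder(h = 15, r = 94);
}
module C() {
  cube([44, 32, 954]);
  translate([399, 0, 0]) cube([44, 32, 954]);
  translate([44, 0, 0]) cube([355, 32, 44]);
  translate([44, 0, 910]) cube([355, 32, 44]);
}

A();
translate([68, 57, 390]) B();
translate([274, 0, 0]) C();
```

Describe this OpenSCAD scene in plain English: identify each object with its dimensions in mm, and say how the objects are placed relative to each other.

A is a simple wooden stool: a rectangular seat 274 mm (x) by 267 mm (y), 38 mm thick, top face at z = 390 mm, on four round legs, each 30 mm in diameter. The legs rest on z = 0, each leg's axis is inset half a diameter from the nearest pair of seat edges (so the leg's bounding box is flush with the corner).

B is a spool: two coaxial disc flanges of radius 94 mm and thickness 15 mm, joined by a core cylinder of radius 36 mm and height 202 mm. The lower flange rests on z = 0 and the three cylinders share a vertical axis.

C is a rectangular picture frame lying in the x–z plane (depth along y). The opening is 355 mm wide (x) by 866 mm tall (z), surrounded by a border 44 mm wide on all four sides. The frame is 32 mm deep and is made of two full-height vertical stiles with two horizontal rails fitted between them.

The spool is on top of the stool. The picture frame is against the stool's +x side, with their −y faces flush.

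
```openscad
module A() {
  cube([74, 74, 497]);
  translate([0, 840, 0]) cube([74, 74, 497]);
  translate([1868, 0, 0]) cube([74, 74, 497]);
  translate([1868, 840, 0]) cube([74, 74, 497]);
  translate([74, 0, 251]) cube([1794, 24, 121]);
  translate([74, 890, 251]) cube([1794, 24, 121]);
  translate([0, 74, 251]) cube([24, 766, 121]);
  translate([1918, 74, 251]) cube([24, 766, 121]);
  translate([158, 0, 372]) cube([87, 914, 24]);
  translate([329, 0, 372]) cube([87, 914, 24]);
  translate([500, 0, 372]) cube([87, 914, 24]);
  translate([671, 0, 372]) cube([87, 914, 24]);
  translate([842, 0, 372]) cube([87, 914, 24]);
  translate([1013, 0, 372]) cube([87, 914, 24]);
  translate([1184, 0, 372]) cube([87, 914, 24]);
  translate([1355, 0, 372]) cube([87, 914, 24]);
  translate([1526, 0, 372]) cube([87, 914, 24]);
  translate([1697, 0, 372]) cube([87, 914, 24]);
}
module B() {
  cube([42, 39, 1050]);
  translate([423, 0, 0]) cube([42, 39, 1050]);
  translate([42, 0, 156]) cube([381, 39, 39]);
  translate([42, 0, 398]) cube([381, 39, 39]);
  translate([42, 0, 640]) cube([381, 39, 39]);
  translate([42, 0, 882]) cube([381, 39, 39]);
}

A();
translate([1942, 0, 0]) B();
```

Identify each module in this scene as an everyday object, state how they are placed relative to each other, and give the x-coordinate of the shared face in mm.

The bed frame's +x face and the ladder's −x face are both at x = 1942 mm.

A is a bed frame. B is a ladder. The ladder is against the bed frame's +x side, with their −y faces flush. The x-coordinate of the shared face is 1942 mm.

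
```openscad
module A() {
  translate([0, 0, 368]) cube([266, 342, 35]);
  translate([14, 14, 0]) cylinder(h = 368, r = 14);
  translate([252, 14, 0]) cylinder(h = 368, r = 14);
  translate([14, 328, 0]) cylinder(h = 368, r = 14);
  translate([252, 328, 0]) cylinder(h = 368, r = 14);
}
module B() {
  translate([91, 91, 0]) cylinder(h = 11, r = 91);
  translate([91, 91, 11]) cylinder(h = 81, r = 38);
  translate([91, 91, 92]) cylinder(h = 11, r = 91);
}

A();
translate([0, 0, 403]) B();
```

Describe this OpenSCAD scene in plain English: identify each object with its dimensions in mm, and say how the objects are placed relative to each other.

A is a four-legged stool. The seat is a 266×342×35 mm slab whose top surface is at z = 403 mm; four round legs, each 28 mm in diameter, run from the floor (z = 0) to the underside of the seat, each leg's axis is inset half a diameter from the nearest pair of seat edges (so the leg's bounding box is flush with the corner).

B is a spool: two coaxial disc flanges of radius 91 mm and thickness 11 mm, joined by a core cylinder of radius 38 mm and height 81 mm. The lower flange rests on z = 0 and the three cylinders share a vertical axis.

The spool is on top of the stool.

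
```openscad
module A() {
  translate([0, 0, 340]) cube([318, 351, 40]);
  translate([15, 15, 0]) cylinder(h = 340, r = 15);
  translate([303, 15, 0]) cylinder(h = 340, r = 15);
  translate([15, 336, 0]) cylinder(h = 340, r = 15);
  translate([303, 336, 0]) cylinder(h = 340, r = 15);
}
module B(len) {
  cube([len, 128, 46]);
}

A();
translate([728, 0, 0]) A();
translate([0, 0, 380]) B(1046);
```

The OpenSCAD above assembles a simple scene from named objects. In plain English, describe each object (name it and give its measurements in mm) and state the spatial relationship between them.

A is a four-legged stool. The seat is 318×351 mm, 40 mm thick, top at z = 380 mm. It stands on four round legs, each 30 mm in diameter, from z = 0 to the seat underside, each leg's axis is inset half a diameter from the nearest pair of seat edges (so the leg's bounding box is flush with the corner).

B is a rectangular beam 1046 mm long (x), 128 mm deep (y), 46 mm thick (z).

The beam spans the tops of two stools placed 410 mm apart, resting at z = 380 mm.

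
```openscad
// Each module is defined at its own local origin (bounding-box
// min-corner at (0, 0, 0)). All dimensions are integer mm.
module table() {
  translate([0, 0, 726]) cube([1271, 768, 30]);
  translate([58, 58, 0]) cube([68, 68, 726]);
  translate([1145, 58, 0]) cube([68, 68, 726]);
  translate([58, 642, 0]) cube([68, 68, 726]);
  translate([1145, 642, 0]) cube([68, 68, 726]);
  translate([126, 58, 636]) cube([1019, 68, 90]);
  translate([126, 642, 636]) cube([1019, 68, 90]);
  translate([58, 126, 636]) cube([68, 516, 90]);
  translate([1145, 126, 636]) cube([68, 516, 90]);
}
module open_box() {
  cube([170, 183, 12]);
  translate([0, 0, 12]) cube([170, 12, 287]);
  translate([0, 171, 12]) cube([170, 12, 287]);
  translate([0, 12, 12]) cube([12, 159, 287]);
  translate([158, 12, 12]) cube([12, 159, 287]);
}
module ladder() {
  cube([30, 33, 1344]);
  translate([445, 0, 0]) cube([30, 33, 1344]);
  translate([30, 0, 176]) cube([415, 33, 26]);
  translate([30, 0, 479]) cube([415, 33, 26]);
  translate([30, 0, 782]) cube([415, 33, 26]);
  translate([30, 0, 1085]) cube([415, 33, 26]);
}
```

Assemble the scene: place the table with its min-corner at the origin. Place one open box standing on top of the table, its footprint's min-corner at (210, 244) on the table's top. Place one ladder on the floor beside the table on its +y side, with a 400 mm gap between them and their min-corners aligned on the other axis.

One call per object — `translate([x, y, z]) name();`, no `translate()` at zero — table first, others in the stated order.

table();
translate([210, 244, 756]) open_box();
translate([0, 1168, 0]) ladder();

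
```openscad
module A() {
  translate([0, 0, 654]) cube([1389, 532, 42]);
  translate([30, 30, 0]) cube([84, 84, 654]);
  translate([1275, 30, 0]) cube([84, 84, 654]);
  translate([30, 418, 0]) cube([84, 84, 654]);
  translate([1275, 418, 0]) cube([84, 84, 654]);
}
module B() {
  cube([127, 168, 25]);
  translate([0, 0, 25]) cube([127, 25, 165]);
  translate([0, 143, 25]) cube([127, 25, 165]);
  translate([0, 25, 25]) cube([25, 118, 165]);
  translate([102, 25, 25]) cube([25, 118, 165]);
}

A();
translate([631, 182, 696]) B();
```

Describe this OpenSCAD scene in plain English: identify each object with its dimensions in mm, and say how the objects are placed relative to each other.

A is a table: top 1389 mm (x) × 532 mm (y), 42 mm thick, upper face at z = 696 mm, on four 84×84 mm square legs, each inset 30 mm from the nearest pair of top edges, running from z = 0 to the bottom of the top.

B is an open-topped rectangular box: outside dimensions 127×168×190 mm, with a uniform wall and base thickness of 25 mm. The base is a full 127×168 slab on the floor; four walls sit on top of the base. The front and back walls (the −y and +y sides) span the full width; the two side walls fit between them.

The open box is on top of the table, centred.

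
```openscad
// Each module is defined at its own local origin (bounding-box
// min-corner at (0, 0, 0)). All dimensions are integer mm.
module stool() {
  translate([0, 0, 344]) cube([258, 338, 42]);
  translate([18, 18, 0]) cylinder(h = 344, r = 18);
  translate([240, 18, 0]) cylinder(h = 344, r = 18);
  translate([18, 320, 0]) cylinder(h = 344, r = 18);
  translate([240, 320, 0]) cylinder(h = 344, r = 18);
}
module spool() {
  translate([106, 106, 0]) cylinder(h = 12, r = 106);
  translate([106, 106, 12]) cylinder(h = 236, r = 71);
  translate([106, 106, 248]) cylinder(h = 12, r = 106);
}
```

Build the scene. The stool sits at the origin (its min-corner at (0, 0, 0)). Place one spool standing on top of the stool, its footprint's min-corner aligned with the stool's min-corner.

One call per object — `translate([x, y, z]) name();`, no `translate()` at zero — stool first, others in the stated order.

stool();
translate([0, 0, 386]) spool();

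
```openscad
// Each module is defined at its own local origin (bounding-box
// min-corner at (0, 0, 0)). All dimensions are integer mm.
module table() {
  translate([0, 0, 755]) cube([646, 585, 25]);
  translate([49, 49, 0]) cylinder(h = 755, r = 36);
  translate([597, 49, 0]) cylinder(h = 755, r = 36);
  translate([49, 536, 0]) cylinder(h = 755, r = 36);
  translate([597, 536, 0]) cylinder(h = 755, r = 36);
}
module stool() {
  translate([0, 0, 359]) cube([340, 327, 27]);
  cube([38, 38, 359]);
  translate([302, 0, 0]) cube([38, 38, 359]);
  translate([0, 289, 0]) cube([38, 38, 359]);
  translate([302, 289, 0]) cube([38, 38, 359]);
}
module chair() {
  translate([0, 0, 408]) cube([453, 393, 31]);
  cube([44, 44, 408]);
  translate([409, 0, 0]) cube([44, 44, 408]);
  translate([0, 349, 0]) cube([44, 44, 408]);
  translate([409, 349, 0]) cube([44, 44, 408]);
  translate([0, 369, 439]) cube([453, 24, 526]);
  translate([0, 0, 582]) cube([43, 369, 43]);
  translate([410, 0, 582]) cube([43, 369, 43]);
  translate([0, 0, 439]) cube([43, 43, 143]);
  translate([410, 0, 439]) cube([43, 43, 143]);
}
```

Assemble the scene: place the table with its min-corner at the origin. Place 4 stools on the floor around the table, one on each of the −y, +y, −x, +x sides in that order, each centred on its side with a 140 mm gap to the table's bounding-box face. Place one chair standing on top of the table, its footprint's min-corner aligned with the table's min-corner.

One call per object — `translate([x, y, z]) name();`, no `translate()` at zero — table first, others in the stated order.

table();
translate([153, -467, 0]) stool();
translate([153, 725, 0]) stool();
translate([-480, 129, 0]) stool();
translate([786, 129, 0]) stool();
translate([0, 0, 780]) chair();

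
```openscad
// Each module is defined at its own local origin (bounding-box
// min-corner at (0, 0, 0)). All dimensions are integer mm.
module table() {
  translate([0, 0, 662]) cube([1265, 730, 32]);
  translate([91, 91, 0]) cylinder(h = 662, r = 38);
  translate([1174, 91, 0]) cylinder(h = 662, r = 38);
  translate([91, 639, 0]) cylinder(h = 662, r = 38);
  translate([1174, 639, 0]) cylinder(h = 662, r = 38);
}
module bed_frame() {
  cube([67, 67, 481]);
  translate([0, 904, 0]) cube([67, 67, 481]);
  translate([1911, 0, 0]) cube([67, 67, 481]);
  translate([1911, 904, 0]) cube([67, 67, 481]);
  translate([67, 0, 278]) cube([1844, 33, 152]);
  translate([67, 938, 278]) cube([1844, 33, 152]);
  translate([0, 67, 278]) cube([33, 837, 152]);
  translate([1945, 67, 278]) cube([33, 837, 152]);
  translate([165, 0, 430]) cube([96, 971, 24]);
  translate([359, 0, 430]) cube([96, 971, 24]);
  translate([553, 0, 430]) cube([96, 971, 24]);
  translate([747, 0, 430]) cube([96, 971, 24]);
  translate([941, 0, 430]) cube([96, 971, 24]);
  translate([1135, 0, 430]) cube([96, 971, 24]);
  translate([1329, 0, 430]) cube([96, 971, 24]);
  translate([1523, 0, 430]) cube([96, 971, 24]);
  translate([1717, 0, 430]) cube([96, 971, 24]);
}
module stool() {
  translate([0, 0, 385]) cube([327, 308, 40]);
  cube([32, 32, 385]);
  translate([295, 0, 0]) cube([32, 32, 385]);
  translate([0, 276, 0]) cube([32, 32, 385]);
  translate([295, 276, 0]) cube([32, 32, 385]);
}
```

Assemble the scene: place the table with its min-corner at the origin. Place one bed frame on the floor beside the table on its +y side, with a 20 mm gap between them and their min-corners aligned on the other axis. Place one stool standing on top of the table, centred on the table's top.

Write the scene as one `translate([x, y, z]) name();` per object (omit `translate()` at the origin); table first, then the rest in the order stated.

table();
translate([0, 750, 0]) bed_frame();
translate([469, 211, 694]) stool();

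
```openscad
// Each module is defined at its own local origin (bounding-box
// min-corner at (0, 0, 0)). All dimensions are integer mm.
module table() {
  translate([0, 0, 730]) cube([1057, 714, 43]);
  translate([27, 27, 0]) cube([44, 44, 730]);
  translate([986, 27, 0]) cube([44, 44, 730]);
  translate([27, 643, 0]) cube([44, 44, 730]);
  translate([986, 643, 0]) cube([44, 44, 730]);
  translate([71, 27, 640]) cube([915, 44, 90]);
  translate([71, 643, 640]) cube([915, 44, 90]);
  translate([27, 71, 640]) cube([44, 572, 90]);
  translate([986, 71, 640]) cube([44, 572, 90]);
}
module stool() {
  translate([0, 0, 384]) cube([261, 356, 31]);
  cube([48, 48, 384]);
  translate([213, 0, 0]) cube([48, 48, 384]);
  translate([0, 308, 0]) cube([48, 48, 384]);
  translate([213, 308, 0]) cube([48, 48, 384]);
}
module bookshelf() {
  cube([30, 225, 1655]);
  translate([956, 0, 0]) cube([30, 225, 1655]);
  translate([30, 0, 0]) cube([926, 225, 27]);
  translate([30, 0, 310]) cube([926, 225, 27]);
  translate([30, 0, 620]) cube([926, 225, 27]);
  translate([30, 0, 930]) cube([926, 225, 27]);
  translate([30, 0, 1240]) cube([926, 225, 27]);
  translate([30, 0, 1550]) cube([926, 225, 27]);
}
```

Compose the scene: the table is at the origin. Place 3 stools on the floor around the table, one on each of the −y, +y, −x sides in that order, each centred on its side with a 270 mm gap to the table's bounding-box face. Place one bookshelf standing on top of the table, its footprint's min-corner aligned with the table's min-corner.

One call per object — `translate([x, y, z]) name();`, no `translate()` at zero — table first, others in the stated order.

table();
translate([398, -626, 0]) stool();
translate([398, 984, 0]) stool();
translate([-531, 179, 0]) stool();
translate([0, 0, 773]) bookshelf();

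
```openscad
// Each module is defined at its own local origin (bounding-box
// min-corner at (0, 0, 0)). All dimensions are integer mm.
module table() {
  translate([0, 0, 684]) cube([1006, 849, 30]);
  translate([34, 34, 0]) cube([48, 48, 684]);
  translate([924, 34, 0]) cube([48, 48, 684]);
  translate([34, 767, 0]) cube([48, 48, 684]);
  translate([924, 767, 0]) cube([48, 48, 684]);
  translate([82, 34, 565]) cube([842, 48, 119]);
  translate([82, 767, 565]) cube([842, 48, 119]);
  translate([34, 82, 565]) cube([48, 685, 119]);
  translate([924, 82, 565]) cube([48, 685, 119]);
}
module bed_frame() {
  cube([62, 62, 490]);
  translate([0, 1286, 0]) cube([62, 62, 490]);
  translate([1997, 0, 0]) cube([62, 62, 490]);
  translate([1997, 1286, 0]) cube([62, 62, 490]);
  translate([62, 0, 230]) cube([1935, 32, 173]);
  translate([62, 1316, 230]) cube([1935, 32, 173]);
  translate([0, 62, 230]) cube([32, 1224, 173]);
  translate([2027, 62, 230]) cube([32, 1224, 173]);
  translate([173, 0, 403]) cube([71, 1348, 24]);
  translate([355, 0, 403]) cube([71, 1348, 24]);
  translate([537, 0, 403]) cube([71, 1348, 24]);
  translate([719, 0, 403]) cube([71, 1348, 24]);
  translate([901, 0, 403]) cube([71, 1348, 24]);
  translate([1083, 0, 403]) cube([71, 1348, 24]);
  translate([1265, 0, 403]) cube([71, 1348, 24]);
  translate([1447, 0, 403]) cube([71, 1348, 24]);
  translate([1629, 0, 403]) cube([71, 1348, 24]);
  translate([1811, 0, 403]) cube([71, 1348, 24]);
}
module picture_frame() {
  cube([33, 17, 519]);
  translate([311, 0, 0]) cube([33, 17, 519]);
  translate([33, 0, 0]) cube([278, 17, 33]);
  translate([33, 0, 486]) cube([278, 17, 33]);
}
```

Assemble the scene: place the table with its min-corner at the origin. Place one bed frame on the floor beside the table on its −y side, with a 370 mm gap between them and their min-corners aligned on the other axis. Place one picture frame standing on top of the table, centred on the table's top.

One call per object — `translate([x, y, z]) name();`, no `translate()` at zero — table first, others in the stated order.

table();
translate([0, -1718, 0]) bed_frame();
translate([331, 416, 714]) picture_frame();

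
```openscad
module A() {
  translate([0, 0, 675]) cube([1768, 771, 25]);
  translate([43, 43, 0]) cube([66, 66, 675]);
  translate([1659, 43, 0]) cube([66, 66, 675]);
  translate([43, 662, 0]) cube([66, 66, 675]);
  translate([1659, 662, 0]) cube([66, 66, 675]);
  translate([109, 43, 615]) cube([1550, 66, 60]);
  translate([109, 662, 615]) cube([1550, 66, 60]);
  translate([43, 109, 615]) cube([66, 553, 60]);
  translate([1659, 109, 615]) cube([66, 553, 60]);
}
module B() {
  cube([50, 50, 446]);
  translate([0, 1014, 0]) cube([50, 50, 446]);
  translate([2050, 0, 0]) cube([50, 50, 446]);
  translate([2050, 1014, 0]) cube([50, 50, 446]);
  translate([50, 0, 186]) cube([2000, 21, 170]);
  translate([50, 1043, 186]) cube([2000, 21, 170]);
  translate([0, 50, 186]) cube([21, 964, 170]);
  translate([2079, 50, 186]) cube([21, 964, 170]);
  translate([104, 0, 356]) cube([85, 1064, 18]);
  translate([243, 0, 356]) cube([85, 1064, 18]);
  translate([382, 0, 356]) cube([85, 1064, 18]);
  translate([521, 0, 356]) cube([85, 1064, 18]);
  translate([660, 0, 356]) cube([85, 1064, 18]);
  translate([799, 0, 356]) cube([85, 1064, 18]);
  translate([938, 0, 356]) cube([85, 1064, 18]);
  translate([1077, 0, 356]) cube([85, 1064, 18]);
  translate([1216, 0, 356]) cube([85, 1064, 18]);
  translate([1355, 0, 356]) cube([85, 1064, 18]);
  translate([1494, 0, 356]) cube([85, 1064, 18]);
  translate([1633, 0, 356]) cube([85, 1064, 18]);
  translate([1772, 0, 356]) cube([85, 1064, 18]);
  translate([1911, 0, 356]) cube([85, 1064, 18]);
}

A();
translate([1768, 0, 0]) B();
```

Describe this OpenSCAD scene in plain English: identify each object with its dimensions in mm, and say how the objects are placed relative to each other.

A is a table with a 1768×771 mm rectangular top, 25 mm thick, top surface at z = 700 mm, supported by four 66×66 mm square legs, each inset 43 mm from the nearest pair of top edges, running from the floor. Four apron rails, 66 mm thick and 60 mm tall, run between adjacent legs with their top edges flush with the underside of the top and their outer faces flush with the legs' outer faces.

B is a bed frame 2100 mm long (x) by 1064 mm wide (y). Four 50×50 mm corner posts, 446 mm tall, at the corners of the footprint. Four rails of 21 mm thickness and 170 mm height run between adjacent posts with their undersides at z = 186 mm, their outer faces flush with the outside of the frame (the two x-running rails run between the posts' inner faces; the two y-running rails run between the posts' inner faces). 14 slats, each 85 mm wide (x) and 18 mm thick, lie across the top of the two x-running rails, running the full 1064 mm width of the frame in y; the slats are evenly spaced along x between the inner faces of the end posts with equal gaps (rounded down to the nearest mm) at the −x end and between each pair — any rounding remainder accumulates at the +x end.

The bed frame is against the table's +x side, with their −y faces flush.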